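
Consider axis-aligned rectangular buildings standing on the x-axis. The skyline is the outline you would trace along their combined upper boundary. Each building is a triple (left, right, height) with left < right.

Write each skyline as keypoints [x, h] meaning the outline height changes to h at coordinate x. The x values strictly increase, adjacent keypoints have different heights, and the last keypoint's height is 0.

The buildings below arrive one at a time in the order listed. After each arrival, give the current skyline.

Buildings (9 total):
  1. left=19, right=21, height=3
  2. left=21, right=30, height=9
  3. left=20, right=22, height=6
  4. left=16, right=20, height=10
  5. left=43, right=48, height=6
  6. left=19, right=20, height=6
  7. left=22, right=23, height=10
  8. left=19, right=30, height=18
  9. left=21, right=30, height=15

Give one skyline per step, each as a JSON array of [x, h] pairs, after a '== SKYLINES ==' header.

== SKYLINES ==
[[19,3],[21,0]]
[[19,3],[21,9],[30,0]]
[[19,3],[20,6],[21,9],[30,0]]
[[16,10],[20,6],[21,9],[30,0]]
[[16,10],[20,6],[21,9],[30,0],[43,6],[48,0]]
[[16,10],[20,6],[21,9],[30,0],[43,6],[48,0]]
[[16,10],[20,6],[21,9],[22,10],[23,9],[30,0],[43,6],[48,0]]
[[16,10],[19,18],[30,0],[43,6],[48,0]]
[[16,10],[19,18],[30,0],[43,6],[48,0]]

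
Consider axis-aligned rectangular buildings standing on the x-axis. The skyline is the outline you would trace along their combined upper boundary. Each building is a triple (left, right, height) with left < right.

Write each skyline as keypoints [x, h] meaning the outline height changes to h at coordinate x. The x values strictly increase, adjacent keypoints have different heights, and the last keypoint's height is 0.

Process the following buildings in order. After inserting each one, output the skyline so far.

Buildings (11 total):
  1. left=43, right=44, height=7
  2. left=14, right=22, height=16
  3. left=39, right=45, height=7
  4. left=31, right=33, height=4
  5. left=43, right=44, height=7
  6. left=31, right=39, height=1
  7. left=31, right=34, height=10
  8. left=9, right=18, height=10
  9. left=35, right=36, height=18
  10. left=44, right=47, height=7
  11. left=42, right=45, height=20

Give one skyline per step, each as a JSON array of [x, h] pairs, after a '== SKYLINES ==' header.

== SKYLINES ==
[[43,7],[44,0]]
[[14,16],[22,0],[43,7],[44,0]]
[[14,16],[22,0],[39,7],[45,0]]
[[14,16],[22,0],[31,4],[33,0],[39,7],[45,0]]
[[14,16],[22,0],[31,4],[33,0],[39,7],[45,0]]
[[14,16],[22,0],[31,4],[33,1],[39,7],[45,0]]
[[14,16],[22,0],[31,10],[34,1],[39,7],[45,0]]
[[9,10],[14,16],[22,0],[31,10],[34,1],[39,7],[45,0]]
[[9,10],[14,16],[22,0],[31,10],[34,1],[35,18],[36,1],[39,7],[45,0]]
[[9,10],[14,16],[22,0],[31,10],[34,1],[35,18],[36,1],[39,7],[47,0]]
[[9,10],[14,16],[22,0],[31,10],[34,1],[35,18],[36,1],[39,7],[42,20],[45,7],[47,0]]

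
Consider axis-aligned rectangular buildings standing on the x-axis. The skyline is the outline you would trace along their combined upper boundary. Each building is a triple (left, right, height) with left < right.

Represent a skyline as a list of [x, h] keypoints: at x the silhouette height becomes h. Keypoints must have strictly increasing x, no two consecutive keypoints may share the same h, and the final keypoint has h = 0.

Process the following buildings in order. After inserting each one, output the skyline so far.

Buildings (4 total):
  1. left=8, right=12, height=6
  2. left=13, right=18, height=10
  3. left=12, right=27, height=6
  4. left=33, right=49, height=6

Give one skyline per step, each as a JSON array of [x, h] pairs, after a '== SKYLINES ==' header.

== SKYLINES ==
[[8,6],[12,0]]
[[8,6],[12,0],[13,10],[18,0]]
[[8,6],[13,10],[18,6],[27,0]]
[[8,6],[13,10],[18,6],[27,0],[33,6],[49,0]]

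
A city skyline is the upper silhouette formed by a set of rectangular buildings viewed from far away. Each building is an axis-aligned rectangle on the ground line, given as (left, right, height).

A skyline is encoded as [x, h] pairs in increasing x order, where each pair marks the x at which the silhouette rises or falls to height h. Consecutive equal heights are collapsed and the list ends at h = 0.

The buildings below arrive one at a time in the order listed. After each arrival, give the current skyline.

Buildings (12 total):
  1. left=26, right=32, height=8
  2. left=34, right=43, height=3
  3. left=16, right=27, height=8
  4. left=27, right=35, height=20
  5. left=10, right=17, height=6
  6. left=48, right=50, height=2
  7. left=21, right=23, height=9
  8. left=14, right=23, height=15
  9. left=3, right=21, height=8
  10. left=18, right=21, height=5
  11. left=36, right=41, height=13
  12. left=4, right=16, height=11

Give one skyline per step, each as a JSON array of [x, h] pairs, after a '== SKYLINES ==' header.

== SKYLINES ==
[[26,8],[32,0]]
[[26,8],[32,0],[34,3],[43,0]]
[[16,8],[32,0],[34,3],[43,0]]
[[16,8],[27,20],[35,3],[43,0]]
[[10,6],[16,8],[27,20],[35,3],[43,0]]
[[10,6],[16,8],[27,20],[35,3],[43,0],[48,2],[50,0]]
[[10,6],[16,8],[21,9],[23,8],[27,20],[35,3],[43,0],[48,2],[50,0]]
[[10,6],[14,15],[23,8],[27,20],[35,3],[43,0],[48,2],[50,0]]
[[3,8],[14,15],[23,8],[27,20],[35,3],[43,0],[48,2],[50,0]]
[[3,8],[14,15],[23,8],[27,20],[35,3],[43,0],[48,2],[50,0]]
[[3,8],[14,15],[23,8],[27,20],[35,3],[36,13],[41,3],[43,0],[48,2],[50,0]]
[[3,8],[4,11],[14,15],[23,8],[27,20],[35,3],[36,13],[41,3],[43,0],[48,2],[50,0]]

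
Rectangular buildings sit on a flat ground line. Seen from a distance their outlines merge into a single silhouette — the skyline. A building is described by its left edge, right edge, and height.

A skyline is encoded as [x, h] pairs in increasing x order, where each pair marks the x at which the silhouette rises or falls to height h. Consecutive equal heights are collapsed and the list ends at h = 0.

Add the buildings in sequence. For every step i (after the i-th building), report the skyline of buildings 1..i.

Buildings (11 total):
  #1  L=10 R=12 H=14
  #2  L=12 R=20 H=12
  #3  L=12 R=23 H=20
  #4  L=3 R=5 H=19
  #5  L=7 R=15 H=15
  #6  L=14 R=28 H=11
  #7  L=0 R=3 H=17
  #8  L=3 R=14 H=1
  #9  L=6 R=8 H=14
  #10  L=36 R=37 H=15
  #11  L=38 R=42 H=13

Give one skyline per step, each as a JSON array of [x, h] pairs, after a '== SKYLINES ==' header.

== SKYLINES ==
[[10,14],[12,0]]
[[10,14],[12,12],[20,0]]
[[10,14],[12,20],[23,0]]
[[3,19],[5,0],[10,14],[12,20],[23,0]]
[[3,19],[5,0],[7,15],[12,20],[23,0]]
[[3,19],[5,0],[7,15],[12,20],[23,11],[28,0]]
[[0,17],[3,19],[5,0],[7,15],[12,20],[23,11],[28,0]]
[[0,17],[3,19],[5,1],[7,15],[12,20],[23,11],[28,0]]
[[0,17],[3,19],[5,1],[6,14],[7,15],[12,20],[23,11],[28,0]]
[[0,17],[3,19],[5,1],[6,14],[7,15],[12,20],[23,11],[28,0],[36,15],[37,0]]
[[0,17],[3,19],[5,1],[6,14],[7,15],[12,20],[23,11],[28,0],[36,15],[37,0],[38,13],[42,0]]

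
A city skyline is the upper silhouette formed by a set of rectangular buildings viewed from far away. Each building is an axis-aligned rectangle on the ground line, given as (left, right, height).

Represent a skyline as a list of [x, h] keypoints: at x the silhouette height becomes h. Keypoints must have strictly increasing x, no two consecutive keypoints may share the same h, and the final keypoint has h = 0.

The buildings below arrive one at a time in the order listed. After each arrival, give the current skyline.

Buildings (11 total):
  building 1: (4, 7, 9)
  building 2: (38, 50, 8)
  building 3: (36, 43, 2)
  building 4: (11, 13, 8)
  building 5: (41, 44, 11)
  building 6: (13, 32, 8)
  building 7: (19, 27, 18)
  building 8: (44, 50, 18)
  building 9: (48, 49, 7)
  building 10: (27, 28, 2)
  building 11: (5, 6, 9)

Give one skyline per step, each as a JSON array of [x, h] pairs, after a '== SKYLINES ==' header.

== SKYLINES ==
[[4,9],[7,0]]
[[4,9],[7,0],[38,8],[50,0]]
[[4,9],[7,0],[36,2],[38,8],[50,0]]
[[4,9],[7,0],[11,8],[13,0],[36,2],[38,8],[50,0]]
[[4,9],[7,0],[11,8],[13,0],[36,2],[38,8],[41,11],[44,8],[50,0]]
[[4,9],[7,0],[11,8],[32,0],[36,2],[38,8],[41,11],[44,8],[50,0]]
[[4,9],[7,0],[11,8],[19,18],[27,8],[32,0],[36,2],[38,8],[41,11],[44,8],[50,0]]
[[4,9],[7,0],[11,8],[19,18],[27,8],[32,0],[36,2],[38,8],[41,11],[44,18],[50,0]]
[[4,9],[7,0],[11,8],[19,18],[27,8],[32,0],[36,2],[38,8],[41,11],[44,18],[50,0]]
[[4,9],[7,0],[11,8],[19,18],[27,8],[32,0],[36,2],[38,8],[41,11],[44,18],[50,0]]
[[4,9],[7,0],[11,8],[19,18],[27,8],[32,0],[36,2],[38,8],[41,11],[44,18],[50,0]]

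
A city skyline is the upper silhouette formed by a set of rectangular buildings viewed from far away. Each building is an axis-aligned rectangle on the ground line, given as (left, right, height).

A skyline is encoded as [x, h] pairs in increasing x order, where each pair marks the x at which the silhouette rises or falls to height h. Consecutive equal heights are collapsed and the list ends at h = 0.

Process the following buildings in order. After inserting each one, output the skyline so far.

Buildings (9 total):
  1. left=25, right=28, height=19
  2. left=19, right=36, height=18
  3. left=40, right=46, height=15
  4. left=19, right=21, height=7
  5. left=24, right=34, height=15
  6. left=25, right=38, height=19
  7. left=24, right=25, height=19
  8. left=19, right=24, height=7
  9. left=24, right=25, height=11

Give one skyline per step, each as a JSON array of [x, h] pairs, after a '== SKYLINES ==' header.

== SKYLINES ==
[[25,19],[28,0]]
[[19,18],[25,19],[28,18],[36,0]]
[[19,18],[25,19],[28,18],[36,0],[40,15],[46,0]]
[[19,18],[25,19],[28,18],[36,0],[40,15],[46,0]]
[[19,18],[25,19],[28,18],[36,0],[40,15],[46,0]]
[[19,18],[25,19],[38,0],[40,15],[46,0]]
[[19,18],[24,19],[38,0],[40,15],[46,0]]
[[19,18],[24,19],[38,0],[40,15],[46,0]]
[[19,18],[24,19],[38,0],[40,15],[46,0]]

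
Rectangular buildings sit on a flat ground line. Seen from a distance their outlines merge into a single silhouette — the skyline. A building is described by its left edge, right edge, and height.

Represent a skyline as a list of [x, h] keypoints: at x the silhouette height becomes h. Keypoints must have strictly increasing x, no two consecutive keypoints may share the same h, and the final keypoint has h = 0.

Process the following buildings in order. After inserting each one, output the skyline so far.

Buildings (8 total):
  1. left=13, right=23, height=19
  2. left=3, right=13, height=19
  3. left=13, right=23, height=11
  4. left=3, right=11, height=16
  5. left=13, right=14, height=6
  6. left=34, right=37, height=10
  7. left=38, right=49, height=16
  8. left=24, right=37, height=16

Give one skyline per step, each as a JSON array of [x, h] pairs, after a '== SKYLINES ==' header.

== SKYLINES ==
[[13,19],[23,0]]
[[3,19],[23,0]]
[[3,19],[23,0]]
[[3,19],[23,0]]
[[3,19],[23,0]]
[[3,19],[23,0],[34,10],[37,0]]
[[3,19],[23,0],[34,10],[37,0],[38,16],[49,0]]
[[3,19],[23,0],[24,16],[37,0],[38,16],[49,0]]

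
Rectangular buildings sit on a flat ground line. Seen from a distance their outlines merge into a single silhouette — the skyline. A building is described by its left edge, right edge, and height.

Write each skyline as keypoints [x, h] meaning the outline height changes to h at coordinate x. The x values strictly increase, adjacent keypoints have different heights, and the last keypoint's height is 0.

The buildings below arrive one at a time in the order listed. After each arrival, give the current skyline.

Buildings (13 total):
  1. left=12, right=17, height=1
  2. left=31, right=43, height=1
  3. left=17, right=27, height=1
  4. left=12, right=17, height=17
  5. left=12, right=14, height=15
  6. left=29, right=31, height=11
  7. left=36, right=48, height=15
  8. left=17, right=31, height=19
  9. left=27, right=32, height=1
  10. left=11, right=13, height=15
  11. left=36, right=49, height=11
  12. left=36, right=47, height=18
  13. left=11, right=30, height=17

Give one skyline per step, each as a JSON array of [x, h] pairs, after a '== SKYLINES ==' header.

== SKYLINES ==
[[12,1],[17,0]]
[[12,1],[17,0],[31,1],[43,0]]
[[12,1],[27,0],[31,1],[43,0]]
[[12,17],[17,1],[27,0],[31,1],[43,0]]
[[12,17],[17,1],[27,0],[31,1],[43,0]]
[[12,17],[17,1],[27,0],[29,11],[31,1],[43,0]]
[[12,17],[17,1],[27,0],[29,11],[31,1],[36,15],[48,0]]
[[12,17],[17,19],[31,1],[36,15],[48,0]]
[[12,17],[17,19],[31,1],[36,15],[48,0]]
[[11,15],[12,17],[17,19],[31,1],[36,15],[48,0]]
[[11,15],[12,17],[17,19],[31,1],[36,15],[48,11],[49,0]]
[[11,15],[12,17],[17,19],[31,1],[36,18],[47,15],[48,11],[49,0]]
[[11,17],[17,19],[31,1],[36,18],[47,15],[48,11],[49,0]]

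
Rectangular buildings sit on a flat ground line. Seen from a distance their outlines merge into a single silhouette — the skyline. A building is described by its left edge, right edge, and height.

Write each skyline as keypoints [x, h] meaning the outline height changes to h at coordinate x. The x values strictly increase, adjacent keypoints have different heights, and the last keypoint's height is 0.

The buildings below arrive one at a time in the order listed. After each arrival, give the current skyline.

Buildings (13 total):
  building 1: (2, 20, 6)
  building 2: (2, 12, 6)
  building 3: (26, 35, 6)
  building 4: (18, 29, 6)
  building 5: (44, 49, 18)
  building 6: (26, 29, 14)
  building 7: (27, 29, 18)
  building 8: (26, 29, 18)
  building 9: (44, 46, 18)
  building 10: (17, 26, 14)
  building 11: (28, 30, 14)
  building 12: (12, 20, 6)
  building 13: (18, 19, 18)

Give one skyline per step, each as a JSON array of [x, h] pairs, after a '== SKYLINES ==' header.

== SKYLINES ==
[[2,6],[20,0]]
[[2,6],[20,0]]
[[2,6],[20,0],[26,6],[35,0]]
[[2,6],[35,0]]
[[2,6],[35,0],[44,18],[49,0]]
[[2,6],[26,14],[29,6],[35,0],[44,18],[49,0]]
[[2,6],[26,14],[27,18],[29,6],[35,0],[44,18],[49,0]]
[[2,6],[26,18],[29,6],[35,0],[44,18],[49,0]]
[[2,6],[26,18],[29,6],[35,0],[44,18],[49,0]]
[[2,6],[17,14],[26,18],[29,6],[35,0],[44,18],[49,0]]
[[2,6],[17,14],[26,18],[29,14],[30,6],[35,0],[44,18],[49,0]]
[[2,6],[17,14],[26,18],[29,14],[30,6],[35,0],[44,18],[49,0]]
[[2,6],[17,14],[18,18],[19,14],[26,18],[29,14],[30,6],[35,0],[44,18],[49,0]]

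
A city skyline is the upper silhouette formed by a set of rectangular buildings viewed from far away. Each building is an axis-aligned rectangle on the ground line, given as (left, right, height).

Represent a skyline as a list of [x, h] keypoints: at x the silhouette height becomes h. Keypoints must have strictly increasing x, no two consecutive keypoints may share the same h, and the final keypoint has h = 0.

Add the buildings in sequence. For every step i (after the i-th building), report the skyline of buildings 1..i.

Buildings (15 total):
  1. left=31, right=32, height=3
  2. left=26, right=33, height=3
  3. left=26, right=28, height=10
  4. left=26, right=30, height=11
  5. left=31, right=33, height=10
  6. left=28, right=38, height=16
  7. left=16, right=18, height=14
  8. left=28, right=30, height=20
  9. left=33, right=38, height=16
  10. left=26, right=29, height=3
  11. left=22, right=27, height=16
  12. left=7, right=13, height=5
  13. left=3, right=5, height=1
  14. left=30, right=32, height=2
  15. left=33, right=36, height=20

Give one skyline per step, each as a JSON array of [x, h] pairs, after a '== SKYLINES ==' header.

== SKYLINES ==
[[31,3],[32,0]]
[[26,3],[33,0]]
[[26,10],[28,3],[33,0]]
[[26,11],[30,3],[33,0]]
[[26,11],[30,3],[31,10],[33,0]]
[[26,11],[28,16],[38,0]]
[[16,14],[18,0],[26,11],[28,16],[38,0]]
[[16,14],[18,0],[26,11],[28,20],[30,16],[38,0]]
[[16,14],[18,0],[26,11],[28,20],[30,16],[38,0]]
[[16,14],[18,0],[26,11],[28,20],[30,16],[38,0]]
[[16,14],[18,0],[22,16],[27,11],[28,20],[30,16],[38,0]]
[[7,5],[13,0],[16,14],[18,0],[22,16],[27,11],[28,20],[30,16],[38,0]]
[[3,1],[5,0],[7,5],[13,0],[16,14],[18,0],[22,16],[27,11],[28,20],[30,16],[38,0]]
[[3,1],[5,0],[7,5],[13,0],[16,14],[18,0],[22,16],[27,11],[28,20],[30,16],[38,0]]
[[3,1],[5,0],[7,5],[13,0],[16,14],[18,0],[22,16],[27,11],[28,20],[30,16],[33,20],[36,16],[38,0]]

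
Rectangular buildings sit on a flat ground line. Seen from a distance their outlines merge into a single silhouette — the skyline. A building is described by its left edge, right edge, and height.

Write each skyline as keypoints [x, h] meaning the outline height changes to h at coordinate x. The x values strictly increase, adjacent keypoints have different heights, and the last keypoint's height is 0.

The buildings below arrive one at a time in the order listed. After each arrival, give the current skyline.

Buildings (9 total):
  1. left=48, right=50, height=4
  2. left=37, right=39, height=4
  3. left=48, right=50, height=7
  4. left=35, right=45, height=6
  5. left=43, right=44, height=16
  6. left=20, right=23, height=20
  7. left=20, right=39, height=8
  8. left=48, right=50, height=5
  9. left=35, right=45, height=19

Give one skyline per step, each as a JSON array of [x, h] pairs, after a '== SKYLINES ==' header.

== SKYLINES ==
[[48,4],[50,0]]
[[37,4],[39,0],[48,4],[50,0]]
[[37,4],[39,0],[48,7],[50,0]]
[[35,6],[45,0],[48,7],[50,0]]
[[35,6],[43,16],[44,6],[45,0],[48,7],[50,0]]
[[20,20],[23,0],[35,6],[43,16],[44,6],[45,0],[48,7],[50,0]]
[[20,20],[23,8],[39,6],[43,16],[44,6],[45,0],[48,7],[50,0]]
[[20,20],[23,8],[39,6],[43,16],[44,6],[45,0],[48,7],[50,0]]
[[20,20],[23,8],[35,19],[45,0],[48,7],[50,0]]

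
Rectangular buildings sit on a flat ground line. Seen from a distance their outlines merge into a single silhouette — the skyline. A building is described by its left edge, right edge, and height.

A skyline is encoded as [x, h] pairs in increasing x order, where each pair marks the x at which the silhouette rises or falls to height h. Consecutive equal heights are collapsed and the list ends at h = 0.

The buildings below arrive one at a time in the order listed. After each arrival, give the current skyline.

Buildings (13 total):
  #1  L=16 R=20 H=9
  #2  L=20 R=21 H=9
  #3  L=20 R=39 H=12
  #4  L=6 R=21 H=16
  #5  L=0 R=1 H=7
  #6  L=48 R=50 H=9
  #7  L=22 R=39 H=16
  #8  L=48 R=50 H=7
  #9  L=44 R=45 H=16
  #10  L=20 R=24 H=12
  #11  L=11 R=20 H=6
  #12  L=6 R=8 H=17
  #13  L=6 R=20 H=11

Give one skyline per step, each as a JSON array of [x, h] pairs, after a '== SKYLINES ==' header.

== SKYLINES ==
[[16,9],[20,0]]
[[16,9],[21,0]]
[[16,9],[20,12],[39,0]]
[[6,16],[21,12],[39,0]]
[[0,7],[1,0],[6,16],[21,12],[39,0]]
[[0,7],[1,0],[6,16],[21,12],[39,0],[48,9],[50,0]]
[[0,7],[1,0],[6,16],[21,12],[22,16],[39,0],[48,9],[50,0]]
[[0,7],[1,0],[6,16],[21,12],[22,16],[39,0],[48,9],[50,0]]
[[0,7],[1,0],[6,16],[21,12],[22,16],[39,0],[44,16],[45,0],[48,9],[50,0]]
[[0,7],[1,0],[6,16],[21,12],[22,16],[39,0],[44,16],[45,0],[48,9],[50,0]]
[[0,7],[1,0],[6,16],[21,12],[22,16],[39,0],[44,16],[45,0],[48,9],[50,0]]
[[0,7],[1,0],[6,17],[8,16],[21,12],[22,16],[39,0],[44,16],[45,0],[48,9],[50,0]]
[[0,7],[1,0],[6,17],[8,16],[21,12],[22,16],[39,0],[44,16],[45,0],[48,9],[50,0]]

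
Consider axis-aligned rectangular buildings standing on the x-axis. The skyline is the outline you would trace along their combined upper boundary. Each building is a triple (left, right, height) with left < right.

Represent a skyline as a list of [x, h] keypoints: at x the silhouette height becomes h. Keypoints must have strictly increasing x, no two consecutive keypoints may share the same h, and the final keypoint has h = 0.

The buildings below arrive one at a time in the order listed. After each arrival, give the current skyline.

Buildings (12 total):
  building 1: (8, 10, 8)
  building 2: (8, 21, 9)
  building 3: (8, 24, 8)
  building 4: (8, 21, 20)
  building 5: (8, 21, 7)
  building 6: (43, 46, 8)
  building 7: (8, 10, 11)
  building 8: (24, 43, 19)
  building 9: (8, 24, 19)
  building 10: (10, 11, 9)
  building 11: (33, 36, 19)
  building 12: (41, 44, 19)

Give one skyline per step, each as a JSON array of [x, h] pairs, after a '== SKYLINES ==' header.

== SKYLINES ==
[[8,8],[10,0]]
[[8,9],[21,0]]
[[8,9],[21,8],[24,0]]
[[8,20],[21,8],[24,0]]
[[8,20],[21,8],[24,0]]
[[8,20],[21,8],[24,0],[43,8],[46,0]]
[[8,20],[21,8],[24,0],[43,8],[46,0]]
[[8,20],[21,8],[24,19],[43,8],[46,0]]
[[8,20],[21,19],[43,8],[46,0]]
[[8,20],[21,19],[43,8],[46,0]]
[[8,20],[21,19],[43,8],[46,0]]
[[8,20],[21,19],[44,8],[46,0]]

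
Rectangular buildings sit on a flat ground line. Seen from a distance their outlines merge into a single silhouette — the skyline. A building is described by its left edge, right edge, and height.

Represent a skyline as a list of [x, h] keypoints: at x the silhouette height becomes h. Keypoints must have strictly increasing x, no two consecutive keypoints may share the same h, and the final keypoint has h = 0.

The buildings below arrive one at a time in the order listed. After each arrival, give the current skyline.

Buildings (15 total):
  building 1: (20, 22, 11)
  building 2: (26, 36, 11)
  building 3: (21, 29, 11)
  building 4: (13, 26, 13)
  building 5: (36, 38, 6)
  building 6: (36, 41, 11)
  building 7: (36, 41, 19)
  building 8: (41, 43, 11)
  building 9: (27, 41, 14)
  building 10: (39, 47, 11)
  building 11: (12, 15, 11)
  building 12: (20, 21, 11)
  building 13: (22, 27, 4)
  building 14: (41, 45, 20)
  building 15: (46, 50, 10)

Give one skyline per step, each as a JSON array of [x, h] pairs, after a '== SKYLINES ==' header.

== SKYLINES ==
[[20,11],[22,0]]
[[20,11],[22,0],[26,11],[36,0]]
[[20,11],[36,0]]
[[13,13],[26,11],[36,0]]
[[13,13],[26,11],[36,6],[38,0]]
[[13,13],[26,11],[41,0]]
[[13,13],[26,11],[36,19],[41,0]]
[[13,13],[26,11],[36,19],[41,11],[43,0]]
[[13,13],[26,11],[27,14],[36,19],[41,11],[43,0]]
[[13,13],[26,11],[27,14],[36,19],[41,11],[47,0]]
[[12,11],[13,13],[26,11],[27,14],[36,19],[41,11],[47,0]]
[[12,11],[13,13],[26,11],[27,14],[36,19],[41,11],[47,0]]
[[12,11],[13,13],[26,11],[27,14],[36,19],[41,11],[47,0]]
[[12,11],[13,13],[26,11],[27,14],[36,19],[41,20],[45,11],[47,0]]
[[12,11],[13,13],[26,11],[27,14],[36,19],[41,20],[45,11],[47,10],[50,0]]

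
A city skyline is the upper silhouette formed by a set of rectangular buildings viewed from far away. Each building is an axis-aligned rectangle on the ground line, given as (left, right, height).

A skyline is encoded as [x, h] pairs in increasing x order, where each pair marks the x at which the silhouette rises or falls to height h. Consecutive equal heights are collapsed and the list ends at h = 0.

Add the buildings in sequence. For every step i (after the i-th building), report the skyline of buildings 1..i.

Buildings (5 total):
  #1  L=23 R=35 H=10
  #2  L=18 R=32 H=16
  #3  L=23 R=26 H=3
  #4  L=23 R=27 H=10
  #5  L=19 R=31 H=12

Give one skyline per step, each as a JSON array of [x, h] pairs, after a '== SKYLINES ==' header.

== SKYLINES ==
[[23,10],[35,0]]
[[18,16],[32,10],[35,0]]
[[18,16],[32,10],[35,0]]
[[18,16],[32,10],[35,0]]
[[18,16],[32,10],[35,0]]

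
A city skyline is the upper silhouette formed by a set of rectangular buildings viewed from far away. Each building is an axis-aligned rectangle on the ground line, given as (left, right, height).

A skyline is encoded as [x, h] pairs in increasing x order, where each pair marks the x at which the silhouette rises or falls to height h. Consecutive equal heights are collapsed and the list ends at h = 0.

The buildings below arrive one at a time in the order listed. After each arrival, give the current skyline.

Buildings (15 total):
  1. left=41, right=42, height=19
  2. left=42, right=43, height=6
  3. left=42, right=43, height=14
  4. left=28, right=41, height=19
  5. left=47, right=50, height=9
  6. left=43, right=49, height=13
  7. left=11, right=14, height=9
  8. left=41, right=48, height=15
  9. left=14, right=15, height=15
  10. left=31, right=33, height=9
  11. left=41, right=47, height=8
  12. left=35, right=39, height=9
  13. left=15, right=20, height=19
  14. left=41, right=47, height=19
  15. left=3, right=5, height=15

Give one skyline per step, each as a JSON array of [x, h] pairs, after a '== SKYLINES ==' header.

== SKYLINES ==
[[41,19],[42,0]]
[[41,19],[42,6],[43,0]]
[[41,19],[42,14],[43,0]]
[[28,19],[42,14],[43,0]]
[[28,19],[42,14],[43,0],[47,9],[50,0]]
[[28,19],[42,14],[43,13],[49,9],[50,0]]
[[11,9],[14,0],[28,19],[42,14],[43,13],[49,9],[50,0]]
[[11,9],[14,0],[28,19],[42,15],[48,13],[49,9],[50,0]]
[[11,9],[14,15],[15,0],[28,19],[42,15],[48,13],[49,9],[50,0]]
[[11,9],[14,15],[15,0],[28,19],[42,15],[48,13],[49,9],[50,0]]
[[11,9],[14,15],[15,0],[28,19],[42,15],[48,13],[49,9],[50,0]]
[[11,9],[14,15],[15,0],[28,19],[42,15],[48,13],[49,9],[50,0]]
[[11,9],[14,15],[15,19],[20,0],[28,19],[42,15],[48,13],[49,9],[50,0]]
[[11,9],[14,15],[15,19],[20,0],[28,19],[47,15],[48,13],[49,9],[50,0]]
[[3,15],[5,0],[11,9],[14,15],[15,19],[20,0],[28,19],[47,15],[48,13],[49,9],[50,0]]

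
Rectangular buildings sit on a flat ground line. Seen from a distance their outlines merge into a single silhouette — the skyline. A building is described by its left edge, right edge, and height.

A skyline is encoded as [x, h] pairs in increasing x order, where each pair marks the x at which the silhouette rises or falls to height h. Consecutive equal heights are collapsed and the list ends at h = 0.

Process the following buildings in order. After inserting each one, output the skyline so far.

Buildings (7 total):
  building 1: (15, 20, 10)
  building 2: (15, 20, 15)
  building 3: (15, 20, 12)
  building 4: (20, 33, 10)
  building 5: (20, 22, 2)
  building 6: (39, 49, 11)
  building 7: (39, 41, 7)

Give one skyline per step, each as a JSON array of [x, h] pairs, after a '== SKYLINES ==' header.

== SKYLINES ==
[[15,10],[20,0]]
[[15,15],[20,0]]
[[15,15],[20,0]]
[[15,15],[20,10],[33,0]]
[[15,15],[20,10],[33,0]]
[[15,15],[20,10],[33,0],[39,11],[49,0]]
[[15,15],[20,10],[33,0],[39,11],[49,0]]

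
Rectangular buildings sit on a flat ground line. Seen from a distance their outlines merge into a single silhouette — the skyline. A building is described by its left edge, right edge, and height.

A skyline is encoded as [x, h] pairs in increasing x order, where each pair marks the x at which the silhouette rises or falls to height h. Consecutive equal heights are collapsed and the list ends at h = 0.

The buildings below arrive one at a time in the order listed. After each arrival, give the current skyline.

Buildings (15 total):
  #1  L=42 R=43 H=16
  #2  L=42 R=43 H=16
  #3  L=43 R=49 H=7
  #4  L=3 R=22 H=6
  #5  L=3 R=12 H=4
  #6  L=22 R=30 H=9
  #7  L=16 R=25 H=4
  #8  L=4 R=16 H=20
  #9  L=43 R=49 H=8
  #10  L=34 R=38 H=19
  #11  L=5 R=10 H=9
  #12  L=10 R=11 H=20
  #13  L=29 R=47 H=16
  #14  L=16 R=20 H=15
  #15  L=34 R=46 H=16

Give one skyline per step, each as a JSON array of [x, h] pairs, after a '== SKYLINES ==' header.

== SKYLINES ==
[[42,16],[43,0]]
[[42,16],[43,0]]
[[42,16],[43,7],[49,0]]
[[3,6],[22,0],[42,16],[43,7],[49,0]]
[[3,6],[22,0],[42,16],[43,7],[49,0]]
[[3,6],[22,9],[30,0],[42,16],[43,7],[49,0]]
[[3,6],[22,9],[30,0],[42,16],[43,7],[49,0]]
[[3,6],[4,20],[16,6],[22,9],[30,0],[42,16],[43,7],[49,0]]
[[3,6],[4,20],[16,6],[22,9],[30,0],[42,16],[43,8],[49,0]]
[[3,6],[4,20],[16,6],[22,9],[30,0],[34,19],[38,0],[42,16],[43,8],[49,0]]
[[3,6],[4,20],[16,6],[22,9],[30,0],[34,19],[38,0],[42,16],[43,8],[49,0]]
[[3,6],[4,20],[16,6],[22,9],[30,0],[34,19],[38,0],[42,16],[43,8],[49,0]]
[[3,6],[4,20],[16,6],[22,9],[29,16],[34,19],[38,16],[47,8],[49,0]]
[[3,6],[4,20],[16,15],[20,6],[22,9],[29,16],[34,19],[38,16],[47,8],[49,0]]
[[3,6],[4,20],[16,15],[20,6],[22,9],[29,16],[34,19],[38,16],[47,8],[49,0]]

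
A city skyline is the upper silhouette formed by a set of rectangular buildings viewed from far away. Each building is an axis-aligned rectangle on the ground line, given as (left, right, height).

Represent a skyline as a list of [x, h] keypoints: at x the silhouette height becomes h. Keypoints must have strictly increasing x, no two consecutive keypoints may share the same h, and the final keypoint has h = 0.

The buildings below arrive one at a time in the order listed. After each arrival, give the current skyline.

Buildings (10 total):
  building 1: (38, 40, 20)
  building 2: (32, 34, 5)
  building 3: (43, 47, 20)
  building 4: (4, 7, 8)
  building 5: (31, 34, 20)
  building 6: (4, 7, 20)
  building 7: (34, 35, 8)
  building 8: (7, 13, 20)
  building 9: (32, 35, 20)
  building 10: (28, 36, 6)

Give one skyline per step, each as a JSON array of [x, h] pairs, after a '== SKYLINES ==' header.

== SKYLINES ==
[[38,20],[40,0]]
[[32,5],[34,0],[38,20],[40,0]]
[[32,5],[34,0],[38,20],[40,0],[43,20],[47,0]]
[[4,8],[7,0],[32,5],[34,0],[38,20],[40,0],[43,20],[47,0]]
[[4,8],[7,0],[31,20],[34,0],[38,20],[40,0],[43,20],[47,0]]
[[4,20],[7,0],[31,20],[34,0],[38,20],[40,0],[43,20],[47,0]]
[[4,20],[7,0],[31,20],[34,8],[35,0],[38,20],[40,0],[43,20],[47,0]]
[[4,20],[13,0],[31,20],[34,8],[35,0],[38,20],[40,0],[43,20],[47,0]]
[[4,20],[13,0],[31,20],[35,0],[38,20],[40,0],[43,20],[47,0]]
[[4,20],[13,0],[28,6],[31,20],[35,6],[36,0],[38,20],[40,0],[43,20],[47,0]]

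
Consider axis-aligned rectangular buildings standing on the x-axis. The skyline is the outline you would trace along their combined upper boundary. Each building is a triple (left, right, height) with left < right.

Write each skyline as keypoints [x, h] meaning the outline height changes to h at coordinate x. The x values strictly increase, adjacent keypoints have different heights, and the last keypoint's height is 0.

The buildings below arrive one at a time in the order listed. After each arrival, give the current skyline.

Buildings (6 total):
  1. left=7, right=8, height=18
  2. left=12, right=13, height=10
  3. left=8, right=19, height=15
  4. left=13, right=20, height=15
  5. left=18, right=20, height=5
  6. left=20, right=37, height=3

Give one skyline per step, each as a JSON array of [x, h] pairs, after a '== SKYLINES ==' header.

== SKYLINES ==
[[7,18],[8,0]]
[[7,18],[8,0],[12,10],[13,0]]
[[7,18],[8,15],[19,0]]
[[7,18],[8,15],[20,0]]
[[7,18],[8,15],[20,0]]
[[7,18],[8,15],[20,3],[37,0]]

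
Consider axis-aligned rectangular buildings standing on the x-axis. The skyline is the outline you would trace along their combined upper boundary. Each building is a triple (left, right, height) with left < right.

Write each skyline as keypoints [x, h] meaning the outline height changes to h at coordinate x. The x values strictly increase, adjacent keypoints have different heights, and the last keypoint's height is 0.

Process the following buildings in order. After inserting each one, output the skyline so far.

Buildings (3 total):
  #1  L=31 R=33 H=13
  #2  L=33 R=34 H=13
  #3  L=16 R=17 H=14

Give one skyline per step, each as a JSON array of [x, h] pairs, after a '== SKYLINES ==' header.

== SKYLINES ==
[[31,13],[33,0]]
[[31,13],[34,0]]
[[16,14],[17,0],[31,13],[34,0]]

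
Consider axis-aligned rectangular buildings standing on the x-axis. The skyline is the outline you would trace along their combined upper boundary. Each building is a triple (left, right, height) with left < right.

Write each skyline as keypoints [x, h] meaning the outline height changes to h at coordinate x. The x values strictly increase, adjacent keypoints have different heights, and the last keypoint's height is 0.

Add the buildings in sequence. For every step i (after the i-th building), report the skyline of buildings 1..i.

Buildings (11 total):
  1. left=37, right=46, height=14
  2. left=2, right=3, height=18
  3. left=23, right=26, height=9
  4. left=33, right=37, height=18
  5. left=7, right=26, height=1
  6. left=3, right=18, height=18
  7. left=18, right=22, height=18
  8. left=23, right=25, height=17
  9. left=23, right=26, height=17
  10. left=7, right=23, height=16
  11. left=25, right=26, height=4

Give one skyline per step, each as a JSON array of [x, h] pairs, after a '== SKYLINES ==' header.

== SKYLINES ==
[[37,14],[46,0]]
[[2,18],[3,0],[37,14],[46,0]]
[[2,18],[3,0],[23,9],[26,0],[37,14],[46,0]]
[[2,18],[3,0],[23,9],[26,0],[33,18],[37,14],[46,0]]
[[2,18],[3,0],[7,1],[23,9],[26,0],[33,18],[37,14],[46,0]]
[[2,18],[18,1],[23,9],[26,0],[33,18],[37,14],[46,0]]
[[2,18],[22,1],[23,9],[26,0],[33,18],[37,14],[46,0]]
[[2,18],[22,1],[23,17],[25,9],[26,0],[33,18],[37,14],[46,0]]
[[2,18],[22,1],[23,17],[26,0],[33,18],[37,14],[46,0]]
[[2,18],[22,16],[23,17],[26,0],[33,18],[37,14],[46,0]]
[[2,18],[22,16],[23,17],[26,0],[33,18],[37,14],[46,0]]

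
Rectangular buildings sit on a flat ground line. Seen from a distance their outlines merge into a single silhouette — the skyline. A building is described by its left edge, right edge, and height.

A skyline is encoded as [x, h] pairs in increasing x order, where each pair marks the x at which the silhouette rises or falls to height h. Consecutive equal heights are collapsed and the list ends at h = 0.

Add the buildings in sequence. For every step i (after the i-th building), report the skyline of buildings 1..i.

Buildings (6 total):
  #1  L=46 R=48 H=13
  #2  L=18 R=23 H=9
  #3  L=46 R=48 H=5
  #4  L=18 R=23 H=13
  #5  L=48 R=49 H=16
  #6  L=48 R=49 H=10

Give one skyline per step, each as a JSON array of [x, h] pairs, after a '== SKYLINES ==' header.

== SKYLINES ==
[[46,13],[48,0]]
[[18,9],[23,0],[46,13],[48,0]]
[[18,9],[23,0],[46,13],[48,0]]
[[18,13],[23,0],[46,13],[48,0]]
[[18,13],[23,0],[46,13],[48,16],[49,0]]
[[18,13],[23,0],[46,13],[48,16],[49,0]]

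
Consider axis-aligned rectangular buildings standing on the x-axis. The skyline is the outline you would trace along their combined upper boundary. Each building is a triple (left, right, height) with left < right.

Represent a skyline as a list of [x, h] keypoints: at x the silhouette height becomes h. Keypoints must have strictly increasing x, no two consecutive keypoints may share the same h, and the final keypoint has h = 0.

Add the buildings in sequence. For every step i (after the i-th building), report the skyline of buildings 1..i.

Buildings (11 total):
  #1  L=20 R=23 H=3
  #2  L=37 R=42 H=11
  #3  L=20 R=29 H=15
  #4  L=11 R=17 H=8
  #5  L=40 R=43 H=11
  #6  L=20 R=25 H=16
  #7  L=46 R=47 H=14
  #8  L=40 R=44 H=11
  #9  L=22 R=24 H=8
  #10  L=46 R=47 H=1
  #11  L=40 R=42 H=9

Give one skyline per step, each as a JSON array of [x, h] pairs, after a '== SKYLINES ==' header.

== SKYLINES ==
[[20,3],[23,0]]
[[20,3],[23,0],[37,11],[42,0]]
[[20,15],[29,0],[37,11],[42,0]]
[[11,8],[17,0],[20,15],[29,0],[37,11],[42,0]]
[[11,8],[17,0],[20,15],[29,0],[37,11],[43,0]]
[[11,8],[17,0],[20,16],[25,15],[29,0],[37,11],[43,0]]
[[11,8],[17,0],[20,16],[25,15],[29,0],[37,11],[43,0],[46,14],[47,0]]
[[11,8],[17,0],[20,16],[25,15],[29,0],[37,11],[44,0],[46,14],[47,0]]
[[11,8],[17,0],[20,16],[25,15],[29,0],[37,11],[44,0],[46,14],[47,0]]
[[11,8],[17,0],[20,16],[25,15],[29,0],[37,11],[44,0],[46,14],[47,0]]
[[11,8],[17,0],[20,16],[25,15],[29,0],[37,11],[44,0],[46,14],[47,0]]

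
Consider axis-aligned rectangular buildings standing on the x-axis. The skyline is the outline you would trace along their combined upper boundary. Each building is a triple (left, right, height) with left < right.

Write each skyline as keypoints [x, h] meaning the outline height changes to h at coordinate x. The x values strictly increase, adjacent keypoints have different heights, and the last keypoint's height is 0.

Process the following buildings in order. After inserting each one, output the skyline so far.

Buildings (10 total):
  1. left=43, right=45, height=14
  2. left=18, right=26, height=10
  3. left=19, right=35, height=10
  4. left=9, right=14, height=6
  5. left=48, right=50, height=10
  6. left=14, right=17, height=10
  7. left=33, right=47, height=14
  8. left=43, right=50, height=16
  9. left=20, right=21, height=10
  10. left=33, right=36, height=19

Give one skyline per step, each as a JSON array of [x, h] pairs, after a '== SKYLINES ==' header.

== SKYLINES ==
[[43,14],[45,0]]
[[18,10],[26,0],[43,14],[45,0]]
[[18,10],[35,0],[43,14],[45,0]]
[[9,6],[14,0],[18,10],[35,0],[43,14],[45,0]]
[[9,6],[14,0],[18,10],[35,0],[43,14],[45,0],[48,10],[50,0]]
[[9,6],[14,10],[17,0],[18,10],[35,0],[43,14],[45,0],[48,10],[50,0]]
[[9,6],[14,10],[17,0],[18,10],[33,14],[47,0],[48,10],[50,0]]
[[9,6],[14,10],[17,0],[18,10],[33,14],[43,16],[50,0]]
[[9,6],[14,10],[17,0],[18,10],[33,14],[43,16],[50,0]]
[[9,6],[14,10],[17,0],[18,10],[33,19],[36,14],[43,16],[50,0]]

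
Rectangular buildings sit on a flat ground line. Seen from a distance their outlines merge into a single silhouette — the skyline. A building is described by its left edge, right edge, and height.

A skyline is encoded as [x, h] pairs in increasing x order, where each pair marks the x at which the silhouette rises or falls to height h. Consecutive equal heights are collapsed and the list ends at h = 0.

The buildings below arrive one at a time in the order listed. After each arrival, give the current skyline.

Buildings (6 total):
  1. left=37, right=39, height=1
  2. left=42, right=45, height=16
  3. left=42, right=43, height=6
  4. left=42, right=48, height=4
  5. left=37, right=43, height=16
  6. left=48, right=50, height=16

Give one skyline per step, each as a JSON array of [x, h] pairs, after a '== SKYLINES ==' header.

== SKYLINES ==
[[37,1],[39,0]]
[[37,1],[39,0],[42,16],[45,0]]
[[37,1],[39,0],[42,16],[45,0]]
[[37,1],[39,0],[42,16],[45,4],[48,0]]
[[37,16],[45,4],[48,0]]
[[37,16],[45,4],[48,16],[50,0]]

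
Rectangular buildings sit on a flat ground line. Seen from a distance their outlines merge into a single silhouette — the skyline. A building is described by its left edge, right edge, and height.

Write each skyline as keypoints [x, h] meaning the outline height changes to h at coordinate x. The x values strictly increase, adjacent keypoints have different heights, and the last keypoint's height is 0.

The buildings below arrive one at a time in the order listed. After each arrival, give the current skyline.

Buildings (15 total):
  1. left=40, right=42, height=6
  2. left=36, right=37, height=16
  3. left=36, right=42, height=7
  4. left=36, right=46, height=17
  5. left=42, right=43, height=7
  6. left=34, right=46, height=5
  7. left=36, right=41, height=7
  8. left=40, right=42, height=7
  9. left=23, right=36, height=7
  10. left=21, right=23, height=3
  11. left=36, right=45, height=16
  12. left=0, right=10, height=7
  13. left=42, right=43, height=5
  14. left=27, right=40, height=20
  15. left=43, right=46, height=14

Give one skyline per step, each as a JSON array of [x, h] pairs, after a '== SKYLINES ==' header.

== SKYLINES ==
[[40,6],[42,0]]
[[36,16],[37,0],[40,6],[42,0]]
[[36,16],[37,7],[42,0]]
[[36,17],[46,0]]
[[36,17],[46,0]]
[[34,5],[36,17],[46,0]]
[[34,5],[36,17],[46,0]]
[[34,5],[36,17],[46,0]]
[[23,7],[36,17],[46,0]]
[[21,3],[23,7],[36,17],[46,0]]
[[21,3],[23,7],[36,17],[46,0]]
[[0,7],[10,0],[21,3],[23,7],[36,17],[46,0]]
[[0,7],[10,0],[21,3],[23,7],[36,17],[46,0]]
[[0,7],[10,0],[21,3],[23,7],[27,20],[40,17],[46,0]]
[[0,7],[10,0],[21,3],[23,7],[27,20],[40,17],[46,0]]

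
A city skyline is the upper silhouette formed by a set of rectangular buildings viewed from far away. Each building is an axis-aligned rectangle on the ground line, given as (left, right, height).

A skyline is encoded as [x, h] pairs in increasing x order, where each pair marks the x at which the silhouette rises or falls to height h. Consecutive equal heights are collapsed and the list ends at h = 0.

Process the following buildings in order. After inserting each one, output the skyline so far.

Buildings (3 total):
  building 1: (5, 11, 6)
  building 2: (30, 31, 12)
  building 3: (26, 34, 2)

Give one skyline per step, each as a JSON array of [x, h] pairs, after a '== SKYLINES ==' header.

== SKYLINES ==
[[5,6],[11,0]]
[[5,6],[11,0],[30,12],[31,0]]
[[5,6],[11,0],[26,2],[30,12],[31,2],[34,0]]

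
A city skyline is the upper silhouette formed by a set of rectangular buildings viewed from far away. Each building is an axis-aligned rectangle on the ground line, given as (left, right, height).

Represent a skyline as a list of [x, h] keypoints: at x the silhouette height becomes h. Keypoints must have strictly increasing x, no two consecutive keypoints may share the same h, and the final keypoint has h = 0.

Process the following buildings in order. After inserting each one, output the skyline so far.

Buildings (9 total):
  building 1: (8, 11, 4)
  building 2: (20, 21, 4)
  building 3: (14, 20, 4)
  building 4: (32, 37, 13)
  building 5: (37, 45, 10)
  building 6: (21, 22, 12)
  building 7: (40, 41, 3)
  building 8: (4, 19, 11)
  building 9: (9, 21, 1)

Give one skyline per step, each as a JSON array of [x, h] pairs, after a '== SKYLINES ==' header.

== SKYLINES ==
[[8,4],[11,0]]
[[8,4],[11,0],[20,4],[21,0]]
[[8,4],[11,0],[14,4],[21,0]]
[[8,4],[11,0],[14,4],[21,0],[32,13],[37,0]]
[[8,4],[11,0],[14,4],[21,0],[32,13],[37,10],[45,0]]
[[8,4],[11,0],[14,4],[21,12],[22,0],[32,13],[37,10],[45,0]]
[[8,4],[11,0],[14,4],[21,12],[22,0],[32,13],[37,10],[45,0]]
[[4,11],[19,4],[21,12],[22,0],[32,13],[37,10],[45,0]]
[[4,11],[19,4],[21,12],[22,0],[32,13],[37,10],[45,0]]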